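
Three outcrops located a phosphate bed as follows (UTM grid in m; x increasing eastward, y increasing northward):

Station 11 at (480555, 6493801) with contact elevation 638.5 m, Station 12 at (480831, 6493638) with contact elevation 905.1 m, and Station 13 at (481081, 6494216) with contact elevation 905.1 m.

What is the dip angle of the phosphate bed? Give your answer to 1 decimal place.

40.0°

Let the plane be z = a·x + b·y + c.
Station 12−Station 11: 276a − 163b = 266.6;  Station 13−Station 11: 526a + 415b = 266.6.
Solving gives a = 0.76940, b = −0.33279.
Gradient magnitude |∇z| = √(a² + b²) = √(0.59198 + 0.11075) = 0.83829.
True dip = arctan(0.83829) = 40.0°, dipping toward WNW (azimuth ≈ 293°).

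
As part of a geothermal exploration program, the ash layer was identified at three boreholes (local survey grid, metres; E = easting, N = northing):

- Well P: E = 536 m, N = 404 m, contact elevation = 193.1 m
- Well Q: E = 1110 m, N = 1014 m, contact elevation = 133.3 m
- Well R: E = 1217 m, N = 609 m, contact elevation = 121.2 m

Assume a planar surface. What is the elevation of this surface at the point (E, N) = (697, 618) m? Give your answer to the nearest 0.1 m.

Let the plane be z = a·E + b·N + c.
Well Q−Well P: 574a + 610b = −59.8;  Well R−Well P: 681a + 205b = −71.9.
Solving gives a = −0.106133, b = 0.001837.
Then c = 193.1 − a·536 − b·404 = 249.25.
At (697, 618): z = −74.0 + 1.1 + 249.25 = 176.4 m.

176.4 m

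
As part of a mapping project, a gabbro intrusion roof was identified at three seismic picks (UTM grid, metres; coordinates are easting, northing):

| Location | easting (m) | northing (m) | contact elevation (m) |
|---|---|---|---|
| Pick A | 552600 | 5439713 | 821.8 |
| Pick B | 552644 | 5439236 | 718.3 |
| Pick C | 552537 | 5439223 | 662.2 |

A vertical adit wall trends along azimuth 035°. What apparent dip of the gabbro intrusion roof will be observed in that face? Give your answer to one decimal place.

26.4°

Two edge vectors: Pick A→Pick B = (44, -477, -103.5), Pick A→Pick C = (-63, -490, -159.6).
Normal n = (Pick A→Pick B) × (Pick A→Pick C) = (25414.2, 13542.9, -51611).
So ∂z/∂easting = −n_x/n_z = 0.49242 and ∂z/∂northing = −n_y/n_z = 0.26240.
Unit vector along 035° is (sin 35°, cos 35°) = (0.5736, 0.8192).
Slope in that direction = a·(0.5736) + b·(0.8192) = 0.49739.
Apparent dip = arctan|0.49739| = 26.4° (true dip is 29.2°, so apparent ≤ true as expected).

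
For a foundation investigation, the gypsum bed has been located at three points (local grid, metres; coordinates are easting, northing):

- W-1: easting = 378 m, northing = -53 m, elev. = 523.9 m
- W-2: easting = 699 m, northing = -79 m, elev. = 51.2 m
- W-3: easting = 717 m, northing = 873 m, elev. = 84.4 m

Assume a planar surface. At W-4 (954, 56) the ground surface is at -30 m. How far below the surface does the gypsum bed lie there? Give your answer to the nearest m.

285 m

Two edge vectors: W-1→W-2 = (321, -26, -472.7), W-1→W-3 = (339, 926, -439.5).
Normal n = (W-1→W-2) × (W-1→W-3) = (449147.2, -19165.8, 306060).
So ∂z/∂easting = −n_x/n_z = −1.46751 and ∂z/∂northing = −n_y/n_z = 0.06262.
Intercept c from W-1: 523.9 + 554.72 + 3.32 = 1081.94.
At (954, 56): z_contact = −1400.0 + 3.5 + 1081.94 = -314.6 m.
Depth below ground = -30 − (-314.6) = 285 m.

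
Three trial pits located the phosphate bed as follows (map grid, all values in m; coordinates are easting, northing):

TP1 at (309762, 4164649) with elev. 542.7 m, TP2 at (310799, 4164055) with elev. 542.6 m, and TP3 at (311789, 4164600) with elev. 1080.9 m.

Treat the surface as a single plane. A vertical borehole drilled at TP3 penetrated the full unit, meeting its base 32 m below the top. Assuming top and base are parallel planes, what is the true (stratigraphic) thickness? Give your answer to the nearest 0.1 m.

27.9 m

Let the plane be z = a·easting + b·northing + c.
TP2−TP1: 1037a − 594b = −0.1;  TP3−TP1: 2027a − 49b = 538.2.
Solving gives a = 0.27722, b = 0.48413.
|∇z| = √(a²+b²) = 0.55789, so dip δ = arctan(0.55789) = 29.16°.
True thickness = vertical thickness × cos δ = 32 × cos 29.16° = 27.9 m.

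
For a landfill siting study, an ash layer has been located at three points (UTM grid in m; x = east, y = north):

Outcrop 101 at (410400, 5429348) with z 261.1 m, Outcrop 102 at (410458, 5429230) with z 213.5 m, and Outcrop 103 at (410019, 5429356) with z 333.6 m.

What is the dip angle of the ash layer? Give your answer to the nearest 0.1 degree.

20.0°

Two edge vectors: Outcrop 101→Outcrop 102 = (58, -118, -47.6), Outcrop 101→Outcrop 103 = (-381, 8, 72.5).
Normal n = (Outcrop 101→Outcrop 102) × (Outcrop 101→Outcrop 103) = (-8174.2, 13930.6, -44494).
So ∂z/∂x = −n_x/n_z = −0.18371 and ∂z/∂y = −n_y/n_z = 0.31309.
Gradient magnitude |∇z| = √(a² + b²) = √(0.03375 + 0.09802) = 0.36301.
True dip = arctan(0.36301) = 20.0°, dipping toward SSE (azimuth ≈ 150°).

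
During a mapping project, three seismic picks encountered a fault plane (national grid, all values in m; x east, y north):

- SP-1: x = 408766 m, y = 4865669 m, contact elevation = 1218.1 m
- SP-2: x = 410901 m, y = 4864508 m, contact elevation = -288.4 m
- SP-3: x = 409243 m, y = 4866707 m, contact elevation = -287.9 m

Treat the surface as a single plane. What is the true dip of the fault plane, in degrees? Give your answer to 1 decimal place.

56.3°

Let the plane be z = a·x + b·y + c.
SP-2−SP-1: 2135a − 1161b = −1506.5;  SP-3−SP-1: 477a + 1038b = −1506.
Solving gives a = −1.19578, b = −0.90136.
Gradient magnitude |∇z| = √(a² + b²) = √(1.42988 + 0.81246) = 1.49744.
True dip = arctan(1.49744) = 56.3°, dipping toward NE (azimuth ≈ 053°).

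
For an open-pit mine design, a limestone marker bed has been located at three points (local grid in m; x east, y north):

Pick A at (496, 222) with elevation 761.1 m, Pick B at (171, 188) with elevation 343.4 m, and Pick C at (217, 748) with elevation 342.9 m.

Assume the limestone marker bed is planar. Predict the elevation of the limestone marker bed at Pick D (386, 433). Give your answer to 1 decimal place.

Let the plane be z = a·x + b·y + c.
Pick B−Pick A: −325a − 34b = −417.7;  Pick C−Pick A: −279a + 526b = −418.2.
Solving gives a = 1.29647, b = −0.10739.
Then c = 761.1 − a·496 − b·222 = 141.89.
At (386, 433): z = 500.4 − 46.5 + 141.89 = 595.8 m.

595.8 m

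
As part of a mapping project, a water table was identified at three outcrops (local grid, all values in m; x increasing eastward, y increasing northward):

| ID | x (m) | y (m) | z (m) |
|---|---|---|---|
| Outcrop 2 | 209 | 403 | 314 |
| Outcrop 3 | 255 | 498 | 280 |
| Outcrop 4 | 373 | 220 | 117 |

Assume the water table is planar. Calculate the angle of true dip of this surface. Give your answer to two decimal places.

46.38°

Two edge vectors: Outcrop 2→Outcrop 3 = (46, 95, -34), Outcrop 2→Outcrop 4 = (164, -183, -197).
Normal n = (Outcrop 2→Outcrop 3) × (Outcrop 2→Outcrop 4) = (-24937, 3486, -23998).
So ∂z/∂x = −n_x/n_z = −1.03913 and ∂z/∂y = −n_y/n_z = 0.14526.
Gradient magnitude |∇z| = √(a² + b²) = √(1.07979 + 0.02110) = 1.04923.
True dip = arctan(1.04923) = 46.38°, dipping toward E (azimuth ≈ 098°).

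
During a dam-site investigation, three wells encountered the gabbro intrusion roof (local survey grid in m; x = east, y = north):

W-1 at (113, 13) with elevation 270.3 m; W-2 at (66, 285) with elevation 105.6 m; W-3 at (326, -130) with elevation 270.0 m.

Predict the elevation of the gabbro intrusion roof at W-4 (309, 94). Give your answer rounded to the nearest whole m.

Two edge vectors: W-1→W-2 = (-47, 272, -164.7), W-1→W-3 = (213, -143, -0.3).
Normal n = (W-1→W-2) × (W-1→W-3) = (-23633.7, -35095.2, -51215).
So ∂z/∂x = −n_x/n_z = −0.46146 and ∂z/∂y = −n_y/n_z = −0.68525.
Intercept c from W-1: 270.3 + 52.15 + 8.91 = 331.35.
At (309, 94): z = −142.6 − 64.4 + 331.35 = 124.3 m.

124 m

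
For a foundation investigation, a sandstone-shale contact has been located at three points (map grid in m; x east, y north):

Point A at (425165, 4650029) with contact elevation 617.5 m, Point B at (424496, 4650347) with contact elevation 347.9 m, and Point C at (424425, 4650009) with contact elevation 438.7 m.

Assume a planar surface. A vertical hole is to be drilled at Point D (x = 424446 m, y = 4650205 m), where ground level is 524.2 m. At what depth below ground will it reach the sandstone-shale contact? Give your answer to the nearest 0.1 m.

143.2 m

Let the plane be z = a·x + b·y + c.
Point B−Point A: −669a + 318b = −269.6;  Point C−Point A: −740a − 20b = −178.8.
Solving gives a = 0.250303177, b = −0.321217531.
Then c = 617.5 − a·425165 − b·4650029 = 1387868.19.
At (424446, 4650205): z_contact = 106240.18 − 1493727.37 + 1387868.19 = 381.00 m.
Depth below ground = 524.2 − 381.00 = 143.2 m.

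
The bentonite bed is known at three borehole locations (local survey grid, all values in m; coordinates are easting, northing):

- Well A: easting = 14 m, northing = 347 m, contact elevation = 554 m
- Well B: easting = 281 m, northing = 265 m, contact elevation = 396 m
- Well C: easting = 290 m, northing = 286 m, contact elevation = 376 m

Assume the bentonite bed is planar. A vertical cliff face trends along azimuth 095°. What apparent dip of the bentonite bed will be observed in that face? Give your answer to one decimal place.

35.9°

Let the plane be z = a·easting + b·northing + c.
Well B−Well A: 267a − 82b = −158;  Well C−Well A: 276a − 61b = −178.
Solving gives a = −0.78140, b = −0.61749.
Unit vector along 095° is (sin 95°, cos 95°) = (0.9962, -0.0872).
Slope in that direction = a·(0.9962) + b·(-0.0872) = −0.72461.
Apparent dip = arctan|0.72461| = 35.9° (true dip is 44.9°, so apparent ≤ true as expected).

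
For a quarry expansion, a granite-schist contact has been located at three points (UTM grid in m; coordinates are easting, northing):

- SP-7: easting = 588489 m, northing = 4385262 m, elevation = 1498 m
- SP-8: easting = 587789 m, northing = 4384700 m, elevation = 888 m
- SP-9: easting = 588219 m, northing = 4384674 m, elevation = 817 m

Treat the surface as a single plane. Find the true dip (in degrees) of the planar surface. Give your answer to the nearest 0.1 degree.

Let the plane be z = a·easting + b·northing + c.
SP-8−SP-7: −700a − 562b = −610;  SP-9−SP-7: −270a − 588b = −681.
Solving gives a = −0.09252, b = 1.20065.
Gradient magnitude |∇z| = √(a² + b²) = √(0.00856 + 1.44155) = 1.20421.
True dip = arctan(1.20421) = 50.3°, dipping toward S (azimuth ≈ 176°).

50.3°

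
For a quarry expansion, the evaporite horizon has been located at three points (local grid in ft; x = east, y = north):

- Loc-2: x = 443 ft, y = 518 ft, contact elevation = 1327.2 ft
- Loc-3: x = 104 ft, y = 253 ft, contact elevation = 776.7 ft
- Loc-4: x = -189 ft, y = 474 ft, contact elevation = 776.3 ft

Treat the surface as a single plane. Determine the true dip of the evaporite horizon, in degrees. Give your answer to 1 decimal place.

52.9°

Let the plane be z = a·x + b·y + c.
Loc-3−Loc-2: −339a − 265b = −550.5;  Loc-4−Loc-2: −632a − 44b = −550.9.
Solving gives a = 0.79813, b = 1.05635.
Gradient magnitude |∇z| = √(a² + b²) = √(0.63702 + 1.11587) = 1.32397.
True dip = arctan(1.32397) = 52.9°, dipping toward SW (azimuth ≈ 217°).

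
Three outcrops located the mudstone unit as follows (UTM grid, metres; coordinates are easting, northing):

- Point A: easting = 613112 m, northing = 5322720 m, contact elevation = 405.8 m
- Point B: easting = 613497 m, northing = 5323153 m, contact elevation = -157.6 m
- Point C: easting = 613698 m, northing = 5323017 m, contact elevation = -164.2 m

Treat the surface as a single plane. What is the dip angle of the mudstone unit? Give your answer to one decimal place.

Let the plane be z = a·easting + b·northing + c.
Point B−Point A: 385a + 433b = −563.4;  Point C−Point A: 586a + 297b = −570.
Solving gives a = −0.57019, b = −0.79417.
Gradient magnitude |∇z| = √(a² + b²) = √(0.32511 + 0.63071) = 0.97766.
True dip = arctan(0.97766) = 44.4°, dipping toward NE (azimuth ≈ 036°).

44.4°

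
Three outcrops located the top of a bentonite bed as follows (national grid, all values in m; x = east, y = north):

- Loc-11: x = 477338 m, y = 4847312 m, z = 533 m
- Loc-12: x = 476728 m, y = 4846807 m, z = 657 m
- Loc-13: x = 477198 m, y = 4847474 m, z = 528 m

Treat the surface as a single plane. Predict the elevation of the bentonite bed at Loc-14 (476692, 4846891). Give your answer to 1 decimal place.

Two edge vectors: Loc-11→Loc-12 = (-610, -505, 124), Loc-11→Loc-13 = (-140, 162, -5).
Normal n = (Loc-11→Loc-12) × (Loc-11→Loc-13) = (-17563, -20410, -169520).
So ∂z/∂x = −n_x/n_z = −0.103604294 and ∂z/∂y = −n_y/n_z = −0.120398773.
Intercept c from Loc-11: 533 + 49454.27 + 583610.42 = 633597.68.
At (476692, 4846891): z = −49387.3 − 583559.7 + 633597.68 = 650.6 m.

650.6 m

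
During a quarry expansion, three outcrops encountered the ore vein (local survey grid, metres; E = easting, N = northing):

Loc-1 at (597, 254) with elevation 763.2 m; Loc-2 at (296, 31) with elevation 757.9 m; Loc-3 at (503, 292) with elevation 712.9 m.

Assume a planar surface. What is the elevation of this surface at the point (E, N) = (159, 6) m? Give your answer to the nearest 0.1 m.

Two edge vectors: Loc-1→Loc-2 = (-301, -223, -5.3), Loc-1→Loc-3 = (-94, 38, -50.3).
Normal n = (Loc-1→Loc-2) × (Loc-1→Loc-3) = (11418.3, -14642.1, -32400).
So ∂z/∂E = −n_x/n_z = 0.35242 and ∂z/∂N = −n_y/n_z = −0.45192.
Intercept c from Loc-1: 763.2 − 210.39 + 114.79 = 667.59.
At (159, 6): z = 56.0 − 2.7 + 667.59 = 720.9 m.

720.9 m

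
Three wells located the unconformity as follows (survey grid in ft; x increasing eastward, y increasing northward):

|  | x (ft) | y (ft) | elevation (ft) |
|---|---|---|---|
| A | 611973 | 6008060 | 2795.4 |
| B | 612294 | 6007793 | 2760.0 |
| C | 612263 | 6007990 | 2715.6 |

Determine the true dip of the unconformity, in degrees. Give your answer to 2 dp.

23.85°

Two edge vectors: A→B = (321, -267, -35.4), A→C = (290, -70, -79.8).
Normal n = (A→B) × (A→C) = (18828.6, 15349.8, 54960).
So ∂z/∂x = −n_x/n_z = −0.34259 and ∂z/∂y = −n_y/n_z = −0.27929.
Gradient magnitude |∇z| = √(a² + b²) = √(0.11737 + 0.07800) = 0.44201.
True dip = arctan(0.44201) = 23.85°, dipping toward NE (azimuth ≈ 051°).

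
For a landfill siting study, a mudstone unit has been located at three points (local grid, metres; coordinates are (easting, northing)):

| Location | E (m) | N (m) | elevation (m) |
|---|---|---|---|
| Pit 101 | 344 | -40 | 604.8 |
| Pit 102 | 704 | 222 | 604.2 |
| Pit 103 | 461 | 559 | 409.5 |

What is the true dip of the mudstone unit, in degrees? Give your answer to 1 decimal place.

25.1°

Let the plane be z = a·E + b·N + c.
Pit 102−Pit 101: 360a + 262b = −0.6;  Pit 103−Pit 101: 117a + 599b = −195.3.
Solving gives a = 0.27467, b = −0.37969.
Gradient magnitude |∇z| = √(a² + b²) = √(0.07544 + 0.14417) = 0.46862.
True dip = arctan(0.46862) = 25.1°, dipping toward NW (azimuth ≈ 324°).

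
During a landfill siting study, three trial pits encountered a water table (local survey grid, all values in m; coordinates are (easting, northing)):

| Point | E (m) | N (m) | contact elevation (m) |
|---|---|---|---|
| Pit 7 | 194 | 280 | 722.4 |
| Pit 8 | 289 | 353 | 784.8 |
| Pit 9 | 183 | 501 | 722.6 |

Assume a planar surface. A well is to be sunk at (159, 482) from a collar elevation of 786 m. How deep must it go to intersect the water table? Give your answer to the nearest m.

79 m

Two edge vectors: Pit 7→Pit 8 = (95, 73, 62.4), Pit 7→Pit 9 = (-11, 221, 0.2).
Normal n = (Pit 7→Pit 8) × (Pit 7→Pit 9) = (-13775.8, -705.4, 21798).
So ∂z/∂E = −n_x/n_z = 0.63198 and ∂z/∂N = −n_y/n_z = 0.03236.
Intercept c from Pit 7: 722.4 − 122.60 − 9.06 = 590.74.
At (159, 482): z_contact = 100.5 + 15.6 + 590.74 = 706.8 m.
Depth below ground = 786 − 706.8 = 79 m.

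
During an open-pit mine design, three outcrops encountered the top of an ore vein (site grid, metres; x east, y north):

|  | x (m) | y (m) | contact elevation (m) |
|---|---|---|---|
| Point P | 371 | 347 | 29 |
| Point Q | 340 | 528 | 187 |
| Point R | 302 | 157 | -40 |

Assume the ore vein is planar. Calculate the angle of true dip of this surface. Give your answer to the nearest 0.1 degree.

49.9°

Let the plane be z = a·x + b·y + c.
Point Q−Point P: −31a + 181b = 158;  Point R−Point P: −69a − 190b = −69.
Solving gives a = −0.95386, b = 0.70956.
Gradient magnitude |∇z| = √(a² + b²) = √(0.90985 + 0.50348) = 1.18883.
True dip = arctan(1.18883) = 49.9°, dipping toward SE (azimuth ≈ 127°).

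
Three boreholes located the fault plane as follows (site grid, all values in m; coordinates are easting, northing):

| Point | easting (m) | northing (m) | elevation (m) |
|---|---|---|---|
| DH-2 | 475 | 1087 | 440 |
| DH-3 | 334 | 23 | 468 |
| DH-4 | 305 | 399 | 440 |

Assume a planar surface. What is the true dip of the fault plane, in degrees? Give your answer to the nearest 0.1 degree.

Two edge vectors: DH-2→DH-3 = (-141, -1064, 28), DH-2→DH-4 = (-170, -688, 0).
Normal n = (DH-2→DH-3) × (DH-2→DH-4) = (19264, -4760, -83872).
So ∂z/∂easting = −n_x/n_z = 0.22968 and ∂z/∂northing = −n_y/n_z = −0.05675.
Gradient magnitude |∇z| = √(a² + b²) = √(0.05275 + 0.00322) = 0.23659.
True dip = arctan(0.23659) = 13.3°, dipping toward WNW (azimuth ≈ 284°).

13.3°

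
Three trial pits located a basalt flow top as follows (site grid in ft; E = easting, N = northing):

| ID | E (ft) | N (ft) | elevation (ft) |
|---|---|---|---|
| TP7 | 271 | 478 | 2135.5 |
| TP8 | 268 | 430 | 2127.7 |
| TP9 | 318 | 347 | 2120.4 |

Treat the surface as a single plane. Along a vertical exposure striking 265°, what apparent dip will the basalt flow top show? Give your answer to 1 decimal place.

7.1°

Two edge vectors: TP7→TP8 = (-3, -48, -7.8), TP7→TP9 = (47, -131, -15.1).
Normal n = (TP7→TP8) × (TP7→TP9) = (-297, -411.9, 2649).
So ∂z/∂E = −n_x/n_z = 0.11212 and ∂z/∂N = −n_y/n_z = 0.15549.
Unit vector along 265° is (sin 265°, cos 265°) = (-0.9962, -0.0872).
Slope in that direction = a·(-0.9962) + b·(-0.0872) = −0.12524.
Apparent dip = arctan|0.12524| = 7.1° (true dip is 10.9°, so apparent ≤ true as expected).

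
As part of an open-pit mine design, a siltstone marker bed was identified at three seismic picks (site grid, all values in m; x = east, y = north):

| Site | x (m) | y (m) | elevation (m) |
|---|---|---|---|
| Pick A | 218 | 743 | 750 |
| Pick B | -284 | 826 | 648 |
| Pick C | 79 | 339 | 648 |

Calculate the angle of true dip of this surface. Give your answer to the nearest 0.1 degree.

16.1°

Let the plane be z = a·x + b·y + c.
Pick B−Pick A: −502a + 83b = −102;  Pick C−Pick A: −139a − 404b = −102.
Solving gives a = 0.23175, b = 0.17274.
Gradient magnitude |∇z| = √(a² + b²) = √(0.05371 + 0.02984) = 0.28904.
True dip = arctan(0.28904) = 16.1°, dipping toward SW (azimuth ≈ 233°).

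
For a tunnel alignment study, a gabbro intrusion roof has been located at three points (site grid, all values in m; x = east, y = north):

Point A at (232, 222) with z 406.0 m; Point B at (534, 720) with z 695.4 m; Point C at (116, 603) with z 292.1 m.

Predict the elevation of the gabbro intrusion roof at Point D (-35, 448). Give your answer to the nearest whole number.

147 m

Let the plane be z = a·x + b·y + c.
Point B−Point A: 302a + 498b = 289.4;  Point C−Point A: −116a + 381b = −113.9.
Solving gives a = 0.96617, b = −0.00479.
Then c = 406 − a·232 − b·222 = 182.91.
At (-35, 448): z = −33.8 − 2.1 + 182.91 = 146.9 m.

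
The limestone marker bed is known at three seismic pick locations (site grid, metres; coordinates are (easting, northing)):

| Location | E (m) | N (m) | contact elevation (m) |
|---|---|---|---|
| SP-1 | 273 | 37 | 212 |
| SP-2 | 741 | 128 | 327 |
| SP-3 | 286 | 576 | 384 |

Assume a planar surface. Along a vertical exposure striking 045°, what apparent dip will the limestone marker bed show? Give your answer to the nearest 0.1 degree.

19.4°

Two edge vectors: SP-1→SP-2 = (468, 91, 115), SP-1→SP-3 = (13, 539, 172).
Normal n = (SP-1→SP-2) × (SP-1→SP-3) = (-46333, -79001, 251069).
So ∂z/∂E = −n_x/n_z = 0.18454 and ∂z/∂N = −n_y/n_z = 0.31466.
Unit vector along 045° is (sin 45°, cos 45°) = (0.7071, 0.7071).
Slope in that direction = a·(0.7071) + b·(0.7071) = 0.35299.
Apparent dip = arctan|0.35299| = 19.4° (true dip is 20.0°, so apparent ≤ true as expected).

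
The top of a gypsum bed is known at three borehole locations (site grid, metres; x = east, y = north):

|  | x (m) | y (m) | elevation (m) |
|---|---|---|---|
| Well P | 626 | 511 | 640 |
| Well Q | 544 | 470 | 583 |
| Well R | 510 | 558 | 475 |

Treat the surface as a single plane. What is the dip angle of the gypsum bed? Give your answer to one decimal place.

Two edge vectors: Well P→Well Q = (-82, -41, -57), Well P→Well R = (-116, 47, -165).
Normal n = (Well P→Well Q) × (Well P→Well R) = (9444, -6918, -8610).
So ∂z/∂x = −n_x/n_z = 1.09686 and ∂z/∂y = −n_y/n_z = −0.80348.
Gradient magnitude |∇z| = √(a² + b²) = √(1.20311 + 0.64559) = 1.35967.
True dip = arctan(1.35967) = 53.7°, dipping toward NW (azimuth ≈ 306°).

53.7°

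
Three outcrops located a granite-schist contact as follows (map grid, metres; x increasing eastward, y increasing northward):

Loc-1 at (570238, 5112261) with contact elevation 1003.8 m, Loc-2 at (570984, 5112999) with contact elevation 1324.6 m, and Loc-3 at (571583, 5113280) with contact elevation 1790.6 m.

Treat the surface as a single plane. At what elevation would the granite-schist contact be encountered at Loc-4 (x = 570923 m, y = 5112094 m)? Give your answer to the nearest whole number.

1863 m

Let the plane be z = a·x + b·y + c.
Loc-2−Loc-1: 746a + 738b = 320.8;  Loc-3−Loc-1: 1345a + 1019b = 786.8.
Solving gives a = 1.09175515, b = −0.66890155.
Then c = 1003.8 − a·570238 − b·5112261 = 2798042.82.
At (570923, 5112094): z = 623308.1 − 3419487.6 + 2798042.82 = 1863.4 m.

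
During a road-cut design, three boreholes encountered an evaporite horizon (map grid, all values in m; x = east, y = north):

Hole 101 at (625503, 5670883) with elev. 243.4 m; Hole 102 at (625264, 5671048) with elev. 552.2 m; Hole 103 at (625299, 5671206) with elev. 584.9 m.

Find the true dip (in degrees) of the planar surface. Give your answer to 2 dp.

47.33°

Let the plane be z = a·x + b·y + c.
Hole 102−Hole 101: −239a + 165b = 308.8;  Hole 103−Hole 101: −204a + 323b = 341.5.
Solving gives a = −0.99674, b = 0.42776.
Gradient magnitude |∇z| = √(a² + b²) = √(0.99348 + 0.18298) = 1.08465.
True dip = arctan(1.08465) = 47.33°, dipping toward ESE (azimuth ≈ 113°).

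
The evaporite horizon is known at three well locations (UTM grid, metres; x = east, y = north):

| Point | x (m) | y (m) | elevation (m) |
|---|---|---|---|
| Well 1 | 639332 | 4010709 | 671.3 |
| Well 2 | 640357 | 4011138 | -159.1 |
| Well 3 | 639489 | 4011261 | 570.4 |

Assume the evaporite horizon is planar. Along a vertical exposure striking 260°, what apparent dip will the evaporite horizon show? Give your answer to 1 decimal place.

Let the plane be z = a·x + b·y + c.
Well 2−Well 1: 1025a + 429b = −830.4;  Well 3−Well 1: 157a + 552b = −100.9.
Solving gives a = −0.83278, b = 0.05407.
Unit vector along 260° is (sin 260°, cos 260°) = (-0.9848, -0.1736).
Slope in that direction = a·(-0.9848) + b·(-0.1736) = 0.81074.
Apparent dip = arctan|0.81074| = 39.0° (true dip is 39.8°, so apparent ≤ true as expected).

39.0°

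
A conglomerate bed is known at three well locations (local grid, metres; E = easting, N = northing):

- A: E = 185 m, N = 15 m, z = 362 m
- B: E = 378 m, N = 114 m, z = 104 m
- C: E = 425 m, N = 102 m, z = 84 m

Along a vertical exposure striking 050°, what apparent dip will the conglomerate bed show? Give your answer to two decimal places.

Let the plane be z = a·E + b·N + c.
B−A: 193a + 99b = −258;  C−A: 240a + 87b = −278.
Solving gives a = −0.72837, b = −1.18611.
Unit vector along 050° is (sin 50°, cos 50°) = (0.7660, 0.6428).
Slope in that direction = a·(0.7660) + b·(0.6428) = −1.32038.
Apparent dip = arctan|1.32038| = 52.86° (true dip is 54.3°, so apparent ≤ true as expected).

52.86°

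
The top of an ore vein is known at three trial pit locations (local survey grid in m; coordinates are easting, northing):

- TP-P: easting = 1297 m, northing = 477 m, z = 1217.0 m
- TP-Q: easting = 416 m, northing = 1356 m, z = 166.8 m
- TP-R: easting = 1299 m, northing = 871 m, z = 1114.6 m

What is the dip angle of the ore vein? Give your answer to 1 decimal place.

Two edge vectors: TP-P→TP-Q = (-881, 879, -1050.2), TP-P→TP-R = (2, 394, -102.4).
Normal n = (TP-P→TP-Q) × (TP-P→TP-R) = (323769.2, -92314.8, -348872).
So ∂z/∂easting = −n_x/n_z = 0.92805 and ∂z/∂northing = −n_y/n_z = −0.26461.
Gradient magnitude |∇z| = √(a² + b²) = √(0.86127 + 0.07002) = 0.96503.
True dip = arctan(0.96503) = 44.0°, dipping toward WNW (azimuth ≈ 286°).

44.0°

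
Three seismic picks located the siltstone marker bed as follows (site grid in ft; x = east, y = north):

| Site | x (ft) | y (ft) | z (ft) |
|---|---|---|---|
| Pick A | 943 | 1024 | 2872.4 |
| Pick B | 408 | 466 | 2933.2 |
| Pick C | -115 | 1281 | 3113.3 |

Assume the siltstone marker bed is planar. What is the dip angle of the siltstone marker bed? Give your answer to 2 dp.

12.65°

Two edge vectors: Pick A→Pick B = (-535, -558, 60.8), Pick A→Pick C = (-1058, 257, 240.9).
Normal n = (Pick A→Pick B) × (Pick A→Pick C) = (-150047.8, 64555.1, -727859).
So ∂z/∂x = −n_x/n_z = −0.20615 and ∂z/∂y = −n_y/n_z = 0.08869.
Gradient magnitude |∇z| = √(a² + b²) = √(0.04250 + 0.00787) = 0.22442.
True dip = arctan(0.22442) = 12.65°, dipping toward ESE (azimuth ≈ 113°).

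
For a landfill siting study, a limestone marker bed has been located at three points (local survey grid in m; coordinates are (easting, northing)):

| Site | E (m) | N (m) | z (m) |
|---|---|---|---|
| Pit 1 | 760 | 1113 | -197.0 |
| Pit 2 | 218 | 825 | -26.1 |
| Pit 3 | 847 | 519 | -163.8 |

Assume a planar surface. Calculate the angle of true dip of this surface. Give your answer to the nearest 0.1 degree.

Two edge vectors: Pit 1→Pit 2 = (-542, -288, 170.9), Pit 1→Pit 3 = (87, -594, 33.2).
Normal n = (Pit 1→Pit 2) × (Pit 1→Pit 3) = (91953, 32862.7, 347004).
So ∂z/∂E = −n_x/n_z = −0.26499 and ∂z/∂N = −n_y/n_z = −0.09470.
Gradient magnitude |∇z| = √(a² + b²) = √(0.07022 + 0.00897) = 0.28141.
True dip = arctan(0.28141) = 15.7°, dipping toward ENE (azimuth ≈ 070°).

15.7°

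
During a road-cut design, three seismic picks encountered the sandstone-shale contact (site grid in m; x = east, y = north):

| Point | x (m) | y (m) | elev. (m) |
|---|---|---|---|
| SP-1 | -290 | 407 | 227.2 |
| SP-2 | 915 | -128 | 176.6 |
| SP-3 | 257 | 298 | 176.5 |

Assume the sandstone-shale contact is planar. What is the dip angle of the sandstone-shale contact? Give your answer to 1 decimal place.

13.9°

Let the plane be z = a·x + b·y + c.
SP-2−SP-1: 1205a − 535b = −50.6;  SP-3−SP-1: 547a − 109b = −50.7.
Solving gives a = −0.13397, b = −0.20716.
Gradient magnitude |∇z| = √(a² + b²) = √(0.01795 + 0.04292) = 0.24671.
True dip = arctan(0.24671) = 13.9°, dipping toward NNE (azimuth ≈ 033°).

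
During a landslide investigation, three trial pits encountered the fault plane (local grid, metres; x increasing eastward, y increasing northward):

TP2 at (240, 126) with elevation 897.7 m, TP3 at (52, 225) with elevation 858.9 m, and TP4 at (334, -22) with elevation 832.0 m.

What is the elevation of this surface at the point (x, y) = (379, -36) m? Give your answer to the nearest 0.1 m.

849.7 m

Let the plane be z = a·x + b·y + c.
TP3−TP2: −188a + 99b = −38.8;  TP4−TP2: 94a − 148b = −65.7.
Solving gives a = 0.66134, b = 0.86396.
Then c = 897.7 − a·240 − b·126 = 630.12.
At (379, -36): z = 250.6 − 31.1 + 630.12 = 849.7 m.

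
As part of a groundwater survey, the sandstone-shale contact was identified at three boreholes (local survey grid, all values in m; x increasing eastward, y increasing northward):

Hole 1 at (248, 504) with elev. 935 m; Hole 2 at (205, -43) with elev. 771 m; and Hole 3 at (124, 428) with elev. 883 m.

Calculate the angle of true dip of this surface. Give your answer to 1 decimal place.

20.5°

Two edge vectors: Hole 1→Hole 2 = (-43, -547, -164), Hole 1→Hole 3 = (-124, -76, -52).
Normal n = (Hole 1→Hole 2) × (Hole 1→Hole 3) = (15980, 18100, -64560).
So ∂z/∂x = −n_x/n_z = 0.24752 and ∂z/∂y = −n_y/n_z = 0.28036.
Gradient magnitude |∇z| = √(a² + b²) = √(0.06127 + 0.07860) = 0.37399.
True dip = arctan(0.37399) = 20.5°, dipping toward SW (azimuth ≈ 221°).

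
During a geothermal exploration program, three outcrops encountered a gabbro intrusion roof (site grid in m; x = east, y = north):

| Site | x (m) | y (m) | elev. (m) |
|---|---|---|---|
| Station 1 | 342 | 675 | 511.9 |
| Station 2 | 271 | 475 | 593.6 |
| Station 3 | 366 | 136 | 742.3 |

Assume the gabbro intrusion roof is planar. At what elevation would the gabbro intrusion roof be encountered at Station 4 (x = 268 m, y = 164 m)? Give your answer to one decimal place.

Let the plane be z = a·x + b·y + c.
Station 2−Station 1: −71a − 200b = 81.7;  Station 3−Station 1: 24a − 539b = 230.4.
Solving gives a = 0.04745, b = −0.42535.
Then c = 511.9 − a·342 − b·675 = 782.78.
At (268, 164): z = 12.7 − 69.8 + 782.78 = 725.7 m.

725.7 m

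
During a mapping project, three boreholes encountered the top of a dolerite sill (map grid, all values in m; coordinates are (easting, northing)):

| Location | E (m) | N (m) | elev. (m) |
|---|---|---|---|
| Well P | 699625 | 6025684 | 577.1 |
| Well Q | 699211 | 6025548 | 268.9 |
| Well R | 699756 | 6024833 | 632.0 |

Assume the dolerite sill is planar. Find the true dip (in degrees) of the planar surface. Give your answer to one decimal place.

36.1°

Let the plane be z = a·E + b·N + c.
Well Q−Well P: −414a − 136b = −308.2;  Well R−Well P: 131a − 851b = 54.9.
Solving gives a = 0.72878, b = 0.04767.
Gradient magnitude |∇z| = √(a² + b²) = √(0.53113 + 0.00227) = 0.73034.
True dip = arctan(0.73034) = 36.1°, dipping toward W (azimuth ≈ 266°).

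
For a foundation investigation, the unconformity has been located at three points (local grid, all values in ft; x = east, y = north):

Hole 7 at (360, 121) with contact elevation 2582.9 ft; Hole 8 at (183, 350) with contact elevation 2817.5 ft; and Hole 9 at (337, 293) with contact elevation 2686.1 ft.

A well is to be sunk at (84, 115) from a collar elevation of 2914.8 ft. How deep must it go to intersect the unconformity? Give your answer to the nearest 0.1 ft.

Two edge vectors: Hole 7→Hole 8 = (-177, 229, 234.6), Hole 7→Hole 9 = (-23, 172, 103.2).
Normal n = (Hole 7→Hole 8) × (Hole 7→Hole 9) = (-16718.4, 12870.6, -25177).
So ∂z/∂x = −n_x/n_z = −0.66403 and ∂z/∂y = −n_y/n_z = 0.51120.
Intercept c from Hole 7: 2582.9 + 239.05 − 61.86 = 2760.10.
At (84, 115): z_contact = −55.78 + 58.79 + 2760.10 = 2763.11 ft.
Depth below ground = 2914.8 − 2763.11 = 151.7 ft.

151.7 ft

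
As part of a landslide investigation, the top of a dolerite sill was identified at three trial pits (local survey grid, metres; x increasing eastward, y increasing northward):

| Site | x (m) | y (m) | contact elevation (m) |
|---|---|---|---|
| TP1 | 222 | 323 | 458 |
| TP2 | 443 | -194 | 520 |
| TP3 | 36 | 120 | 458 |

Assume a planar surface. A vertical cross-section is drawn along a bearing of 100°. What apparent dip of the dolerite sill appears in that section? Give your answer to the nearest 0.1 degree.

Let the plane be z = a·x + b·y + c.
TP2−TP1: 221a − 517b = 62;  TP3−TP1: −186a − 203b = 0.
Solving gives a = 0.08925, b = −0.08177.
Unit vector along 100° is (sin 100°, cos 100°) = (0.9848, -0.1736).
Slope in that direction = a·(0.9848) + b·(-0.1736) = 0.10209.
Apparent dip = arctan|0.10209| = 5.8° (true dip is 6.9°, so apparent ≤ true as expected).

5.8°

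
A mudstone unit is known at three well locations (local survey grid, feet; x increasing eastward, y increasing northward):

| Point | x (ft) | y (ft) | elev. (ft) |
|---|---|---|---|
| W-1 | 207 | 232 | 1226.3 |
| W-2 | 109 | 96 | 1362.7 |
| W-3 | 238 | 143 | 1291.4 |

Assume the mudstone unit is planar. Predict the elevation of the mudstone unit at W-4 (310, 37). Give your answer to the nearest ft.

1360 ft

Two edge vectors: W-1→W-2 = (-98, -136, 136.4), W-1→W-3 = (31, -89, 65.1).
Normal n = (W-1→W-2) × (W-1→W-3) = (3286, 10608.2, 12938).
So ∂z/∂x = −n_x/n_z = −0.25398 and ∂z/∂y = −n_y/n_z = −0.81993.
Intercept c from W-1: 1226.3 + 52.57 + 190.22 = 1469.10.
At (310, 37): z = −78.7 − 30.3 + 1469.10 = 1360.0 ft.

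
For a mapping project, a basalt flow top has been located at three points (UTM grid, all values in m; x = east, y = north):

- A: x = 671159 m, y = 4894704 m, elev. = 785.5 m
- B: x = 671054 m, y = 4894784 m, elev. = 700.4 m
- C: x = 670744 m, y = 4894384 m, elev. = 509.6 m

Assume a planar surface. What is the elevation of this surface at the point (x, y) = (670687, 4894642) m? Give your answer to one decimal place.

Two edge vectors: A→B = (-105, 80, -85.1), A→C = (-415, -320, -275.9).
Normal n = (A→B) × (A→C) = (-49304, 6347, 66800).
So ∂z/∂x = −n_x/n_z = 0.738083832 and ∂z/∂y = −n_y/n_z = −0.095014970.
Intercept c from A: 785.5 − 495371.61 + 465070.15 = −29515.95.
At (670687, 4894642): z = 495023.2 − 465064.3 − 29515.95 = 443.0 m.

443.0 m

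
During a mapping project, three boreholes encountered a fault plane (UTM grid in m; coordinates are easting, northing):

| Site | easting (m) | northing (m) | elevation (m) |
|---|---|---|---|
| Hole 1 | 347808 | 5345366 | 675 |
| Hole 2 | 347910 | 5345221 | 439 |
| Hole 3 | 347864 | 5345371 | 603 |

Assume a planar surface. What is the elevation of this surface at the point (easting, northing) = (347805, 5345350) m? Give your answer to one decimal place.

668.2 m

Let the plane be z = a·easting + b·northing + c.
Hole 2−Hole 1: 102a − 145b = −236;  Hole 3−Hole 1: 56a + 5b = −72.
Solving gives a = −1.346465817, b = 0.680417149.
Then c = 675 − a·347808 − b·5345366 = −3168092.11.
At (347805, 5345350): z = −468307.5 + 3637067.8 − 3168092.11 = 668.2 m.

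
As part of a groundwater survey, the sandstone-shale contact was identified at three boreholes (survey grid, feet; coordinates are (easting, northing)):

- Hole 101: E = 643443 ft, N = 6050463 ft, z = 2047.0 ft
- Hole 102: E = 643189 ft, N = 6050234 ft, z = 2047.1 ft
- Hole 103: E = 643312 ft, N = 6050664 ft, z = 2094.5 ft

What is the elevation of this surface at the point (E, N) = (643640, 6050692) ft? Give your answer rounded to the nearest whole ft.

2055 ft

Let the plane be z = a·E + b·N + c.
Hole 102−Hole 101: −254a − 229b = 0.1;  Hole 103−Hole 101: −131a + 201b = 47.5.
Solving gives a = −0.13445030, b = 0.14869160.
Then c = 2047 − a·643443 − b·6050463 = −811094.90.
At (643640, 6050692): z = −86537.6 + 899687.1 − 811094.90 = 2054.6 ft.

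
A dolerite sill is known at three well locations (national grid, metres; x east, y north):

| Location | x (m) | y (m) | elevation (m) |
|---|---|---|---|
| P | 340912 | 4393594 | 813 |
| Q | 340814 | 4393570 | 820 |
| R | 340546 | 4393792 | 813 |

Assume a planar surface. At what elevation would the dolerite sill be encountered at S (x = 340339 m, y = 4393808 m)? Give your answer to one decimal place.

821.7 m

Two edge vectors: P→Q = (-98, -24, 7), P→R = (-366, 198, 0).
Normal n = (P→Q) × (P→R) = (-1386, -2562, -28188).
So ∂z/∂x = −n_x/n_z = −0.049169860 and ∂z/∂y = −n_y/n_z = −0.090889740.
Intercept c from P: 813 + 16762.60 + 399332.62 = 416908.21.
At (340339, 4393808): z = −16734.4 − 399352.1 + 416908.21 = 821.7 m.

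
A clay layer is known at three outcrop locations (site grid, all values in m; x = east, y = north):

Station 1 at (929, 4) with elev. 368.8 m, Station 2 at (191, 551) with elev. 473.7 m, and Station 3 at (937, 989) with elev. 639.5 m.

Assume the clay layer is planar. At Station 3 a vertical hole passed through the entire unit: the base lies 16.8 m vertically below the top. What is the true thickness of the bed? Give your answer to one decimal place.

16.2 m

Two edge vectors: Station 1→Station 2 = (-738, 547, 104.9), Station 1→Station 3 = (8, 985, 270.7).
Normal n = (Station 1→Station 2) × (Station 1→Station 3) = (44746.4, 200615.8, -731306).
So ∂z/∂x = −n_x/n_z = 0.06119 and ∂z/∂y = −n_y/n_z = 0.27433.
|∇z| = √(a²+b²) = 0.28107, so dip δ = arctan(0.28107) = 15.70°.
True thickness = vertical thickness × cos δ = 16.8 × cos 15.70° = 16.2 m.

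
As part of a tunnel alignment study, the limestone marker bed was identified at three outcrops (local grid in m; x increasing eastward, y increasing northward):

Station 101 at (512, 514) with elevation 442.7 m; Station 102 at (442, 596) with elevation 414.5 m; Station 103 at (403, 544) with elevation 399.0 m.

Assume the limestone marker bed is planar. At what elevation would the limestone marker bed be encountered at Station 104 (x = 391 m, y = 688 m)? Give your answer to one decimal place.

Two edge vectors: Station 101→Station 102 = (-70, 82, -28.2), Station 101→Station 103 = (-109, 30, -43.7).
Normal n = (Station 101→Station 102) × (Station 101→Station 103) = (-2737.4, 14.8, 6838).
So ∂z/∂x = −n_x/n_z = 0.40032 and ∂z/∂y = −n_y/n_z = −0.00216.
Intercept c from Station 101: 442.7 − 204.96 + 1.11 = 238.85.
At (391, 688): z = 156.5 − 1.5 + 238.85 = 393.9 m.

393.9 m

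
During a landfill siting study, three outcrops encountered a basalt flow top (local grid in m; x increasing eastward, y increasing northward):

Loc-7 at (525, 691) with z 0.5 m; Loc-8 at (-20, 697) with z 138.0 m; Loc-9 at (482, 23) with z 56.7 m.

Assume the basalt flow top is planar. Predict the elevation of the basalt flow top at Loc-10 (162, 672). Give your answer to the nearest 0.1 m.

Let the plane be z = a·x + b·y + c.
Loc-8−Loc-7: −545a + 6b = 137.5;  Loc-9−Loc-7: −43a − 668b = 56.2.
Solving gives a = −0.25304, b = −0.06784.
Then c = 0.5 − a·525 − b·691 = 180.23.
At (162, 672): z = −41.0 − 45.6 + 180.23 = 93.6 m.

93.6 m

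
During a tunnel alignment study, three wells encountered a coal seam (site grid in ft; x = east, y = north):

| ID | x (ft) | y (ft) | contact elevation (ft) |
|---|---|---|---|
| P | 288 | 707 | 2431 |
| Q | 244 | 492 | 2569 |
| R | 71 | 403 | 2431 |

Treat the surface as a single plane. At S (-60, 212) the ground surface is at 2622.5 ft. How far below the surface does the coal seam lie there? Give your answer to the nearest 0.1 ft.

Let the plane be z = a·x + b·y + c.
Q−P: −44a − 215b = 138;  R−P: −217a − 304b = 0.
Solving gives a = 1.26061, b = −0.89985.
Then c = 2431 − a·288 − b·707 = 2704.13.
At (-60, 212): z_contact = −75.64 − 190.77 + 2704.13 = 2437.73 ft.
Depth below ground = 2622.5 − 2437.73 = 184.8 ft.

184.8 ft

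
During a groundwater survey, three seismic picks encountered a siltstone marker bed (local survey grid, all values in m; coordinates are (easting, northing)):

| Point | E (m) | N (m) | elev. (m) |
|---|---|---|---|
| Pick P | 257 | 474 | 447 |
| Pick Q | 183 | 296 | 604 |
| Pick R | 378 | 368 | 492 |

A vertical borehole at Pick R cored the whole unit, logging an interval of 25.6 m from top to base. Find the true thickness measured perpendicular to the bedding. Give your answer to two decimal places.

Two edge vectors: Pick P→Pick Q = (-74, -178, 157), Pick P→Pick R = (121, -106, 45).
Normal n = (Pick P→Pick Q) × (Pick P→Pick R) = (8632, 22327, 29382).
So ∂z/∂E = −n_x/n_z = −0.29379 and ∂z/∂N = −n_y/n_z = −0.75989.
|∇z| = √(a²+b²) = 0.81470, so dip δ = arctan(0.81470) = 39.17°.
True thickness = vertical thickness × cos δ = 25.6 × cos 39.17° = 19.85 m.

19.85 m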